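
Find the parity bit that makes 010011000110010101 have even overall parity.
Sum of data bits: 0+1+0+0+1+1+0+0+0+1+1+0+0+1+0+1+0+1 = 8.
8 mod 2 = 0, so parity bit = 0.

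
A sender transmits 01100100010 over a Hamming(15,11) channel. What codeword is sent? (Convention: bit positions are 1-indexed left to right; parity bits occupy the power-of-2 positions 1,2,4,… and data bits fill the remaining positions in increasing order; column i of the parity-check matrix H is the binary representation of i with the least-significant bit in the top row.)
Codeword c = d · G (mod 2), d = 01100100010:
  c[0] = d·G[:,0] = (01100100010)·(11011010101) mod 2 = 0+1+0+0+0+0+0+0+0+0+0 mod 2 = 1
  c[1] = d·G[:,1] = (01100100010)·(10110110011) mod 2 = 0+0+1+0+0+1+0+0+0+1+0 mod 2 = 1
  c[2] = d·G[:,2] = (01100100010)·(10000000000) mod 2 = 0+0+0+0+0+0+0+0+0+0+0 mod 2 = 0
  c[3] = d·G[:,3] = (01100100010)·(01110001111) mod 2 = 0+1+1+0+0+0+0+0+0+1+0 mod 2 = 1
  c[4] = d·G[:,4] = (01100100010)·(01000000000) mod 2 = 0+1+0+0+0+0+0+0+0+0+0 mod 2 = 1
  c[5] = d·G[:,5] = (01100100010)·(00100000000) mod 2 = 0+0+1+0+0+0+0+0+0+0+0 mod 2 = 1
  c[6] = d·G[:,6] = (01100100010)·(00010000000) mod 2 = 0+0+0+0+0+0+0+0+0+0+0 mod 2 = 0
  c[7] = d·G[:,7] = (01100100010)·(00001111111) mod 2 = 0+0+0+0+0+1+0+0+0+1+0 mod 2 = 0
  c[8] = d·G[:,8] = (01100100010)·(00001000000) mod 2 = 0+0+0+0+0+0+0+0+0+0+0 mod 2 = 0
  c[9] = d·G[:,9] = (01100100010)·(00000100000) mod 2 = 0+0+0+0+0+1+0+0+0+0+0 mod 2 = 1
  c[10] = d·G[:,10] = (01100100010)·(00000010000) mod 2 = 0+0+0+0+0+0+0+0+0+0+0 mod 2 = 0
  c[11] = d·G[:,11] = (01100100010)·(00000001000) mod 2 = 0+0+0+0+0+0+0+0+0+0+0 mod 2 = 0
  c[12] = d·G[:,12] = (01100100010)·(00000000100) mod 2 = 0+0+0+0+0+0+0+0+0+0+0 mod 2 = 0
  c[13] = d·G[:,13] = (01100100010)·(00000000010) mod 2 = 0+0+0+0+0+0+0+0+0+1+0 mod 2 = 1
  c[14] = d·G[:,14] = (01100100010)·(00000000001) mod 2 = 0+0+0+0+0+0+0+0+0+0+0 mod 2 = 0
Codeword = 110111000100010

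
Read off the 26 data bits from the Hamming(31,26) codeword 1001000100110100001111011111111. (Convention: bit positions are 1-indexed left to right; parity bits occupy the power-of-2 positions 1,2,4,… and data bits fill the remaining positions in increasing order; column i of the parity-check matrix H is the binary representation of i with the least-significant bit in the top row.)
Parity bits occupy power-of-2 positions; data bits are at positions {3,5,6,7,9,10,11,12,13,14,15,17,18,19,20,21,22,23,24,25,26,27,28,29,30,31} (1-indexed).
Extract: c[3]=0 c[5]=0 c[6]=0 c[7]=0 c[9]=0 c[10]=0 c[11]=1 c[12]=1 c[13]=0 c[14]=1 c[15]=0 c[17]=0 c[18]=0 c[19]=1 c[20]=1 c[21]=1 c[22]=1 c[23]=0 c[24]=1 c[25]=1 c[26]=1 c[27]=1 c[28]=1 c[29]=1 c[30]=1 c[31]=1
Data = 00000011010001111011111111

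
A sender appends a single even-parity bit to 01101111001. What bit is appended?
Sum of data bits: 0+1+1+0+1+1+1+1+0+0+1 = 7.
7 mod 2 = 1, so parity bit = 1.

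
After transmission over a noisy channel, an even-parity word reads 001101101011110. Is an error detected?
Sum of received bits: 0+0+1+1+0+1+1+0+1+0+1+1+1+1+0 = 9; 9 mod 2 = 1. Result is 1 ≠ 0 → error detected.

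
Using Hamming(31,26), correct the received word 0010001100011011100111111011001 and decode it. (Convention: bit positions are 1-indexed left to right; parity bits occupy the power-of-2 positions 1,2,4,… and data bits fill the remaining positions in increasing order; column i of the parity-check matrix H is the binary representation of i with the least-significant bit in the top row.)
Syndrome s = H · r^T (mod 2), r = 0010001100011011100111111011001:
  s[0] = (1010101010101010101010101010101)·(0010001100011011100111111011001) mod 2 = 0+0+1+0+0+0+1+0+0+0+0+0+1+0+1+0+1+0+0+0+1+0+1+0+1+0+1+0+0+0+1 mod 2 = 0
  s[1] = (0110011001100110011001100110011)·(0010001100011011100111111011001) mod 2 = 0+0+1+0+0+0+1+0+0+0+0+0+0+0+1+0+0+0+0+0+0+1+1+0+0+0+1+0+0+0+1 mod 2 = 1
  s[2] = (0001111000011110000111100001111)·(0010001100011011100111111011001) mod 2 = 0+0+0+0+0+0+1+0+0+0+0+1+1+0+1+0+0+0+0+1+1+1+1+0+0+0+0+1+0+0+1 mod 2 = 0
  s[3] = (0000000111111110000000011111111)·(0010001100011011100111111011001) mod 2 = 0+0+0+0+0+0+0+1+0+0+0+1+1+0+1+0+0+0+0+0+0+0+0+1+1+0+1+1+0+0+1 mod 2 = 1
  s[4] = (0000000000000001111111111111111)·(0010001100011011100111111011001) mod 2 = 0+0+0+0+0+0+0+0+0+0+0+0+0+0+0+1+1+0+0+1+1+1+1+1+1+0+1+1+0+0+1 mod 2 = 1
Syndrome = 01011
Column 26 of H equals this syndrome → error at bit 26 (1-indexed).
Flip bit 26: 0010001100011011100111111011001 → 0010001100011011100111111111001
Extract data bits at positions {3,5,6,7,9,10,11,12,13,14,15,17,18,19,20,21,22,23,24,25,26,27,28,29,30,31}: 10010001101100111111111001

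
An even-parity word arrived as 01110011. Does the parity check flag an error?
Sum of received bits: 0+1+1+1+0+0+1+1 = 5; 5 mod 2 = 1. Result is 1 ≠ 0 → error detected.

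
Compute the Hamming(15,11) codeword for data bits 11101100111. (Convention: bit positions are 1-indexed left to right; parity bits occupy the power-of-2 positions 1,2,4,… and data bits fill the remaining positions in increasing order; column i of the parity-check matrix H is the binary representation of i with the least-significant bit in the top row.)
Codeword c = d · G (mod 2), d = 11101100111:
  c[0] = d·G[:,0] = (11101100111)·(11011010101) mod 2 = 1+1+0+0+1+0+0+0+1+0+1 mod 2 = 1
  c[1] = d·G[:,1] = (11101100111)·(10110110011) mod 2 = 1+0+1+0+0+1+0+0+0+1+1 mod 2 = 1
  c[2] = d·G[:,2] = (11101100111)·(10000000000) mod 2 = 1+0+0+0+0+0+0+0+0+0+0 mod 2 = 1
  c[3] = d·G[:,3] = (11101100111)·(01110001111) mod 2 = 0+1+1+0+0+0+0+0+1+1+1 mod 2 = 1
  c[4] = d·G[:,4] = (11101100111)·(01000000000) mod 2 = 0+1+0+0+0+0+0+0+0+0+0 mod 2 = 1
  c[5] = d·G[:,5] = (11101100111)·(00100000000) mod 2 = 0+0+1+0+0+0+0+0+0+0+0 mod 2 = 1
  c[6] = d·G[:,6] = (11101100111)·(00010000000) mod 2 = 0+0+0+0+0+0+0+0+0+0+0 mod 2 = 0
  c[7] = d·G[:,7] = (11101100111)·(00001111111) mod 2 = 0+0+0+0+1+1+0+0+1+1+1 mod 2 = 1
  c[8] = d·G[:,8] = (11101100111)·(00001000000) mod 2 = 0+0+0+0+1+0+0+0+0+0+0 mod 2 = 1
  c[9] = d·G[:,9] = (11101100111)·(00000100000) mod 2 = 0+0+0+0+0+1+0+0+0+0+0 mod 2 = 1
  c[10] = d·G[:,10] = (11101100111)·(00000010000) mod 2 = 0+0+0+0+0+0+0+0+0+0+0 mod 2 = 0
  c[11] = d·G[:,11] = (11101100111)·(00000001000) mod 2 = 0+0+0+0+0+0+0+0+0+0+0 mod 2 = 0
  c[12] = d·G[:,12] = (11101100111)·(00000000100) mod 2 = 0+0+0+0+0+0+0+0+1+0+0 mod 2 = 1
  c[13] = d·G[:,13] = (11101100111)·(00000000010) mod 2 = 0+0+0+0+0+0+0+0+0+1+0 mod 2 = 1
  c[14] = d·G[:,14] = (11101100111)·(00000000001) mod 2 = 0+0+0+0+0+0+0+0+0+0+1 mod 2 = 1
Codeword = 111111011100111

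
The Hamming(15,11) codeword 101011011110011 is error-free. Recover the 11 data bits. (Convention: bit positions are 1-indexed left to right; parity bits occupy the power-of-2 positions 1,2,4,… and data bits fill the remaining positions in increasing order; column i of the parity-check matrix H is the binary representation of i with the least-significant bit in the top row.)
Parity bits occupy power-of-2 positions; data bits are at positions {3,5,6,7,9,10,11,12,13,14,15} (1-indexed).
Extract: c[3]=1 c[5]=1 c[6]=1 c[7]=0 c[9]=1 c[10]=1 c[11]=1 c[12]=0 c[13]=0 c[14]=1 c[15]=1
Data = 11101110011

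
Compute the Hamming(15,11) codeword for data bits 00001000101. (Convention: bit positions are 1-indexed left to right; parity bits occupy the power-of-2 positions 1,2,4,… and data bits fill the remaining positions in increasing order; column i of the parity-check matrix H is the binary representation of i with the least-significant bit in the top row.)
Codeword c = d · G (mod 2), d = 00001000101:
  c[0] = d·G[:,0] = (00001000101)·(11011010101) mod 2 = 0+0+0+0+1+0+0+0+1+0+1 mod 2 = 1
  c[1] = d·G[:,1] = (00001000101)·(10110110011) mod 2 = 0+0+0+0+0+0+0+0+0+0+1 mod 2 = 1
  c[2] = d·G[:,2] = (00001000101)·(10000000000) mod 2 = 0+0+0+0+0+0+0+0+0+0+0 mod 2 = 0
  c[3] = d·G[:,3] = (00001000101)·(01110001111) mod 2 = 0+0+0+0+0+0+0+0+1+0+1 mod 2 = 0
  c[4] = d·G[:,4] = (00001000101)·(01000000000) mod 2 = 0+0+0+0+0+0+0+0+0+0+0 mod 2 = 0
  c[5] = d·G[:,5] = (00001000101)·(00100000000) mod 2 = 0+0+0+0+0+0+0+0+0+0+0 mod 2 = 0
  c[6] = d·G[:,6] = (00001000101)·(00010000000) mod 2 = 0+0+0+0+0+0+0+0+0+0+0 mod 2 = 0
  c[7] = d·G[:,7] = (00001000101)·(00001111111) mod 2 = 0+0+0+0+1+0+0+0+1+0+1 mod 2 = 1
  c[8] = d·G[:,8] = (00001000101)·(00001000000) mod 2 = 0+0+0+0+1+0+0+0+0+0+0 mod 2 = 1
  c[9] = d·G[:,9] = (00001000101)·(00000100000) mod 2 = 0+0+0+0+0+0+0+0+0+0+0 mod 2 = 0
  c[10] = d·G[:,10] = (00001000101)·(00000010000) mod 2 = 0+0+0+0+0+0+0+0+0+0+0 mod 2 = 0
  c[11] = d·G[:,11] = (00001000101)·(00000001000) mod 2 = 0+0+0+0+0+0+0+0+0+0+0 mod 2 = 0
  c[12] = d·G[:,12] = (00001000101)·(00000000100) mod 2 = 0+0+0+0+0+0+0+0+1+0+0 mod 2 = 1
  c[13] = d·G[:,13] = (00001000101)·(00000000010) mod 2 = 0+0+0+0+0+0+0+0+0+0+0 mod 2 = 0
  c[14] = d·G[:,14] = (00001000101)·(00000000001) mod 2 = 0+0+0+0+0+0+0+0+0+0+1 mod 2 = 1
Codeword = 110000011000101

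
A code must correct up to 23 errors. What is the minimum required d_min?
Correcting t errors requires d_min ≥ 2t + 1 = 2·23 + 1 = 47.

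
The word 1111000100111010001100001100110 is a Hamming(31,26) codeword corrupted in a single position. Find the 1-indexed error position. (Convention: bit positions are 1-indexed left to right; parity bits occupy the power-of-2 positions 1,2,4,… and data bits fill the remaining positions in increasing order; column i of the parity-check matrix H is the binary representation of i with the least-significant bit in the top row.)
Syndrome s = H · r^T (mod 2), r = 1111000100111010001100001100110:
  s[0] = (1010101010101010101010101010101)·(1111000100111010001100001100110) mod 2 = 1+0+1+0+0+0+0+0+0+0+1+0+1+0+1+0+0+0+1+0+0+0+0+0+1+0+0+0+1+0+0 mod 2 = 0
  s[1] = (0110011001100110011001100110011)·(1111000100111010001100001100110) mod 2 = 0+1+1+0+0+0+0+0+0+0+1+0+0+0+1+0+0+0+1+0+0+0+0+0+0+1+0+0+0+1+0 mod 2 = 1
  s[2] = (0001111000011110000111100001111)·(1111000100111010001100001100110) mod 2 = 0+0+0+1+0+0+0+0+0+0+0+1+1+0+1+0+0+0+0+1+0+0+0+0+0+0+0+0+1+1+0 mod 2 = 1
  s[3] = (0000000111111110000000011111111)·(1111000100111010001100001100110) mod 2 = 0+0+0+0+0+0+0+1+0+0+1+1+1+0+1+0+0+0+0+0+0+0+0+0+1+1+0+0+1+1+0 mod 2 = 1
  s[4] = (0000000000000001111111111111111)·(1111000100111010001100001100110) mod 2 = 0+0+0+0+0+0+0+0+0+0+0+0+0+0+0+0+0+0+1+1+0+0+0+0+1+1+0+0+1+1+0 mod 2 = 0
Syndrome = 01110
Column i of H is the binary representation of i, so the syndrome is the binary index of the flipped bit.
Read s = 01110 with s[0] as LSB: 0·2^0 + 1·2^1 + 1·2^2 + 1·2^3 + 0·2^4 = 14.
Error is at bit position 14.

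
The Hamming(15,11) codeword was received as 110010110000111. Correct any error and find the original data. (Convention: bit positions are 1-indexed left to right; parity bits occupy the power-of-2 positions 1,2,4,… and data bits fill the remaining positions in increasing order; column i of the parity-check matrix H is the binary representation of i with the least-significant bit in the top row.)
Syndrome s = H · r^T (mod 2), r = 110010110000111:
  s[0] = (101010101010101)·(110010110000111) mod 2 = 1+0+0+0+1+0+1+0+0+0+0+0+1+0+1 mod 2 = 1
  s[1] = (011001100110011)·(110010110000111) mod 2 = 0+1+0+0+0+0+1+0+0+0+0+0+0+1+1 mod 2 = 0
  s[2] = (000111100001111)·(110010110000111) mod 2 = 0+0+0+0+1+0+1+0+0+0+0+0+1+1+1 mod 2 = 1
  s[3] = (000000011111111)·(110010110000111) mod 2 = 0+0+0+0+0+0+0+1+0+0+0+0+1+1+1 mod 2 = 0
Syndrome = 1010
Column 5 of H equals this syndrome → error at bit 5 (1-indexed).
Flip bit 5: 110010110000111 → 110000110000111
Extract data bits at positions {3,5,6,7,9,10,11,12,13,14,15}: 00010000111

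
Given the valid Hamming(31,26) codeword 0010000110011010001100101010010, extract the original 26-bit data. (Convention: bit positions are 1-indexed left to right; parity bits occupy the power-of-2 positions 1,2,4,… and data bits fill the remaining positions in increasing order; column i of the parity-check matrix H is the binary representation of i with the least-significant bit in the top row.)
Parity bits occupy power-of-2 positions; data bits are at positions {3,5,6,7,9,10,11,12,13,14,15,17,18,19,20,21,22,23,24,25,26,27,28,29,30,31} (1-indexed).
Extract: c[3]=1 c[5]=0 c[6]=0 c[7]=0 c[9]=1 c[10]=0 c[11]=0 c[12]=1 c[13]=1 c[14]=0 c[15]=1 c[17]=0 c[18]=0 c[19]=1 c[20]=1 c[21]=0 c[22]=0 c[23]=1 c[24]=0 c[25]=1 c[26]=0 c[27]=1 c[28]=0 c[29]=0 c[30]=1 c[31]=0
Data = 10001001101001100101010010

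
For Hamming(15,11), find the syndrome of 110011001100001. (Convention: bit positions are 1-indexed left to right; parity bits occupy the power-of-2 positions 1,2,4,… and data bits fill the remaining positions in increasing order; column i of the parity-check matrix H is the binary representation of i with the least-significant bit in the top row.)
Syndrome s = H · r^T (mod 2), r = 110011001100001:
  s[0] = (101010101010101)·(110011001100001) mod 2 = 1+0+0+0+1+0+0+0+1+0+0+0+0+0+1 mod 2 = 0
  s[1] = (011001100110011)·(110011001100001) mod 2 = 0+1+0+0+0+1+0+0+0+1+0+0+0+0+1 mod 2 = 0
  s[2] = (000111100001111)·(110011001100001) mod 2 = 0+0+0+0+1+1+0+0+0+0+0+0+0+0+1 mod 2 = 1
  s[3] = (000000011111111)·(110011001100001) mod 2 = 0+0+0+0+0+0+0+0+1+1+0+0+0+0+1 mod 2 = 1
Syndrome = 0011
Non-zero syndrome: error at position 12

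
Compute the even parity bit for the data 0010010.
Sum of data bits: 0+0+1+0+0+1+0 = 2.
2 mod 2 = 0, so parity bit = 0.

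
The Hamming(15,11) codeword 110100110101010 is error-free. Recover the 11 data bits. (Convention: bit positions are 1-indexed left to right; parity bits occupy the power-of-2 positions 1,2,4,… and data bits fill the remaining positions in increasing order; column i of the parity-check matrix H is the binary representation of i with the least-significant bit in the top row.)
Parity bits occupy power-of-2 positions; data bits are at positions {3,5,6,7,9,10,11,12,13,14,15} (1-indexed).
Extract: c[3]=0 c[5]=0 c[6]=0 c[7]=1 c[9]=0 c[10]=1 c[11]=0 c[12]=1 c[13]=0 c[14]=1 c[15]=0
Data = 00010101010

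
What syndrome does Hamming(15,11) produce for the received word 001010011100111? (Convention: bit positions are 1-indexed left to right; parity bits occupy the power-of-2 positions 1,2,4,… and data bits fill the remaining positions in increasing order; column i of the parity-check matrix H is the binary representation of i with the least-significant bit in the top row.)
Syndrome s = H · r^T (mod 2), r = 001010011100111:
  s[0] = (101010101010101)·(001010011100111) mod 2 = 0+0+1+0+1+0+0+0+1+0+0+0+1+0+1 mod 2 = 1
  s[1] = (011001100110011)·(001010011100111) mod 2 = 0+0+1+0+0+0+0+0+0+1+0+0+0+1+1 mod 2 = 0
  s[2] = (000111100001111)·(001010011100111) mod 2 = 0+0+0+0+1+0+0+0+0+0+0+0+1+1+1 mod 2 = 0
  s[3] = (000000011111111)·(001010011100111) mod 2 = 0+0+0+0+0+0+0+1+1+1+0+0+1+1+1 mod 2 = 0
Syndrome = 1000
Non-zero syndrome: error at position 1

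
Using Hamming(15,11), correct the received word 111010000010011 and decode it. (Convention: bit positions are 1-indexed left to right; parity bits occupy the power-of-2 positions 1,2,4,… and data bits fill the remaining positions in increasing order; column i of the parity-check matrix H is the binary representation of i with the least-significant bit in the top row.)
Syndrome s = H · r^T (mod 2), r = 111010000010011:
  s[0] = (101010101010101)·(111010000010011) mod 2 = 1+0+1+0+1+0+0+0+0+0+1+0+0+0+1 mod 2 = 1
  s[1] = (011001100110011)·(111010000010011) mod 2 = 0+1+1+0+0+0+0+0+0+0+1+0+0+1+1 mod 2 = 1
  s[2] = (000111100001111)·(111010000010011) mod 2 = 0+0+0+0+1+0+0+0+0+0+0+0+0+1+1 mod 2 = 1
  s[3] = (000000011111111)·(111010000010011) mod 2 = 0+0+0+0+0+0+0+0+0+0+1+0+0+1+1 mod 2 = 1
Syndrome = 1111
Column 15 of H equals this syndrome → error at bit 15 (1-indexed).
Flip bit 15: 111010000010011 → 111010000010010
Extract data bits at positions {3,5,6,7,9,10,11,12,13,14,15}: 11000010010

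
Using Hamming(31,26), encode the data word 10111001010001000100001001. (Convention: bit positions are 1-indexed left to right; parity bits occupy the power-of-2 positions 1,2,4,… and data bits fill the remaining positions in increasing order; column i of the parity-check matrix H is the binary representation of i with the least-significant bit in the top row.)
Codeword c = d · G (mod 2), d = 10111001010001000100001001:
  c[0] = d·G[:,0] = (10111001010001000100001001)·(11011010101101010101010101) mod 2 = 1+0+0+1+1+0+0+0+0+0+0+0+0+1+0+0+0+1+0+0+0+0+0+0+0+1 mod 2 = 0
  c[1] = d·G[:,1] = (10111001010001000100001001)·(10110110011011001100110011) mod 2 = 1+0+1+1+0+0+0+0+0+1+0+0+0+1+0+0+0+1+0+0+0+0+0+0+0+1 mod 2 = 1
  c[2] = d·G[:,2] = (10111001010001000100001001)·(10000000000000000000000000) mod 2 = 1+0+0+0+0+0+0+0+0+0+0+0+0+0+0+0+0+0+0+0+0+0+0+0+0+0 mod 2 = 1
  c[3] = d·G[:,3] = (10111001010001000100001001)·(01110001111000111100001111) mod 2 = 0+0+1+1+0+0+0+1+0+1+0+0+0+0+0+0+0+1+0+0+0+0+1+0+0+1 mod 2 = 1
  c[4] = d·G[:,4] = (10111001010001000100001001)·(01000000000000000000000000) mod 2 = 0+0+0+0+0+0+0+0+0+0+0+0+0+0+0+0+0+0+0+0+0+0+0+0+0+0 mod 2 = 0
  c[5] = d·G[:,5] = (10111001010001000100001001)·(00100000000000000000000000) mod 2 = 0+0+1+0+0+0+0+0+0+0+0+0+0+0+0+0+0+0+0+0+0+0+0+0+0+0 mod 2 = 1
  c[6] = d·G[:,6] = (10111001010001000100001001)·(00010000000000000000000000) mod 2 = 0+0+0+1+0+0+0+0+0+0+0+0+0+0+0+0+0+0+0+0+0+0+0+0+0+0 mod 2 = 1
  c[7] = d·G[:,7] = (10111001010001000100001001)·(00001111111000000011111111) mod 2 = 0+0+0+0+1+0+0+1+0+1+0+0+0+0+0+0+0+0+0+0+0+0+1+0+0+1 mod 2 = 1
  c[8] = d·G[:,8] = (10111001010001000100001001)·(00001000000000000000000000) mod 2 = 0+0+0+0+1+0+0+0+0+0+0+0+0+0+0+0+0+0+0+0+0+0+0+0+0+0 mod 2 = 1
  c[9] = d·G[:,9] = (10111001010001000100001001)·(00000100000000000000000000) mod 2 = 0+0+0+0+0+0+0+0+0+0+0+0+0+0+0+0+0+0+0+0+0+0+0+0+0+0 mod 2 = 0
  c[10] = d·G[:,10] = (10111001010001000100001001)·(00000010000000000000000000) mod 2 = 0+0+0+0+0+0+0+0+0+0+0+0+0+0+0+0+0+0+0+0+0+0+0+0+0+0 mod 2 = 0
  c[11] = d·G[:,11] = (10111001010001000100001001)·(00000001000000000000000000) mod 2 = 0+0+0+0+0+0+0+1+0+0+0+0+0+0+0+0+0+0+0+0+0+0+0+0+0+0 mod 2 = 1
  c[12] = d·G[:,12] = (10111001010001000100001001)·(00000000100000000000000000) mod 2 = 0+0+0+0+0+0+0+0+0+0+0+0+0+0+0+0+0+0+0+0+0+0+0+0+0+0 mod 2 = 0
  c[13] = d·G[:,13] = (10111001010001000100001001)·(00000000010000000000000000) mod 2 = 0+0+0+0+0+0+0+0+0+1+0+0+0+0+0+0+0+0+0+0+0+0+0+0+0+0 mod 2 = 1
  c[14] = d·G[:,14] = (10111001010001000100001001)·(00000000001000000000000000) mod 2 = 0+0+0+0+0+0+0+0+0+0+0+0+0+0+0+0+0+0+0+0+0+0+0+0+0+0 mod 2 = 0
  c[15] = d·G[:,15] = (10111001010001000100001001)·(00000000000111111111111111) mod 2 = 0+0+0+0+0+0+0+0+0+0+0+0+0+1+0+0+0+1+0+0+0+0+1+0+0+1 mod 2 = 0
  c[16] = d·G[:,16] = (10111001010001000100001001)·(00000000000100000000000000) mod 2 = 0+0+0+0+0+0+0+0+0+0+0+0+0+0+0+0+0+0+0+0+0+0+0+0+0+0 mod 2 = 0
  c[17] = d·G[:,17] = (10111001010001000100001001)·(00000000000010000000000000) mod 2 = 0+0+0+0+0+0+0+0+0+0+0+0+0+0+0+0+0+0+0+0+0+0+0+0+0+0 mod 2 = 0
  c[18] = d·G[:,18] = (10111001010001000100001001)·(00000000000001000000000000) mod 2 = 0+0+0+0+0+0+0+0+0+0+0+0+0+1+0+0+0+0+0+0+0+0+0+0+0+0 mod 2 = 1
  c[19] = d·G[:,19] = (10111001010001000100001001)·(00000000000000100000000000) mod 2 = 0+0+0+0+0+0+0+0+0+0+0+0+0+0+0+0+0+0+0+0+0+0+0+0+0+0 mod 2 = 0
  c[20] = d·G[:,20] = (10111001010001000100001001)·(00000000000000010000000000) mod 2 = 0+0+0+0+0+0+0+0+0+0+0+0+0+0+0+0+0+0+0+0+0+0+0+0+0+0 mod 2 = 0
  c[21] = d·G[:,21] = (10111001010001000100001001)·(00000000000000001000000000) mod 2 = 0+0+0+0+0+0+0+0+0+0+0+0+0+0+0+0+0+0+0+0+0+0+0+0+0+0 mod 2 = 0
  c[22] = d·G[:,22] = (10111001010001000100001001)·(00000000000000000100000000) mod 2 = 0+0+0+0+0+0+0+0+0+0+0+0+0+0+0+0+0+1+0+0+0+0+0+0+0+0 mod 2 = 1
  c[23] = d·G[:,23] = (10111001010001000100001001)·(00000000000000000010000000) mod 2 = 0+0+0+0+0+0+0+0+0+0+0+0+0+0+0+0+0+0+0+0+0+0+0+0+0+0 mod 2 = 0
  c[24] = d·G[:,24] = (10111001010001000100001001)·(00000000000000000001000000) mod 2 = 0+0+0+0+0+0+0+0+0+0+0+0+0+0+0+0+0+0+0+0+0+0+0+0+0+0 mod 2 = 0
  c[25] = d·G[:,25] = (10111001010001000100001001)·(00000000000000000000100000) mod 2 = 0+0+0+0+0+0+0+0+0+0+0+0+0+0+0+0+0+0+0+0+0+0+0+0+0+0 mod 2 = 0
  c[26] = d·G[:,26] = (10111001010001000100001001)·(00000000000000000000010000) mod 2 = 0+0+0+0+0+0+0+0+0+0+0+0+0+0+0+0+0+0+0+0+0+0+0+0+0+0 mod 2 = 0
  c[27] = d·G[:,27] = (10111001010001000100001001)·(00000000000000000000001000) mod 2 = 0+0+0+0+0+0+0+0+0+0+0+0+0+0+0+0+0+0+0+0+0+0+1+0+0+0 mod 2 = 1
  c[28] = d·G[:,28] = (10111001010001000100001001)·(00000000000000000000000100) mod 2 = 0+0+0+0+0+0+0+0+0+0+0+0+0+0+0+0+0+0+0+0+0+0+0+0+0+0 mod 2 = 0
  c[29] = d·G[:,29] = (10111001010001000100001001)·(00000000000000000000000010) mod 2 = 0+0+0+0+0+0+0+0+0+0+0+0+0+0+0+0+0+0+0+0+0+0+0+0+0+0 mod 2 = 0
  c[30] = d·G[:,30] = (10111001010001000100001001)·(00000000000000000000000001) mod 2 = 0+0+0+0+0+0+0+0+0+0+0+0+0+0+0+0+0+0+0+0+0+0+0+0+0+1 mod 2 = 1
Codeword = 0111011110010100001000100001001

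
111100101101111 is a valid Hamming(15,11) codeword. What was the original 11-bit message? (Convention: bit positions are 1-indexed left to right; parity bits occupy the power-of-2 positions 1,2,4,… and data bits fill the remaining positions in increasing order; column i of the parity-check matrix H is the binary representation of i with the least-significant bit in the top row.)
Parity bits occupy power-of-2 positions; data bits are at positions {3,5,6,7,9,10,11,12,13,14,15} (1-indexed).
Extract: c[3]=1 c[5]=0 c[6]=0 c[7]=1 c[9]=1 c[10]=1 c[11]=0 c[12]=1 c[13]=1 c[14]=1 c[15]=1
Data = 10011101111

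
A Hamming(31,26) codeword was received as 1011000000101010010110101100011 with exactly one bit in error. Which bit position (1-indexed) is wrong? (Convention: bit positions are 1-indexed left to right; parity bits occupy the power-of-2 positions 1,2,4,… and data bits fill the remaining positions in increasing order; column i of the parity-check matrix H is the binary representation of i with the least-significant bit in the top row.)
Syndrome s = H · r^T (mod 2), r = 1011000000101010010110101100011:
  s[0] = (1010101010101010101010101010101)·(1011000000101010010110101100011) mod 2 = 1+0+1+0+0+0+0+0+0+0+1+0+1+0+1+0+0+0+0+0+1+0+1+0+1+0+0+0+0+0+1 mod 2 = 1
  s[1] = (0110011001100110011001100110011)·(1011000000101010010110101100011) mod 2 = 0+0+1+0+0+0+0+0+0+0+1+0+0+0+1+0+0+1+0+0+0+0+1+0+0+1+0+0+0+1+1 mod 2 = 0
  s[2] = (0001111000011110000111100001111)·(1011000000101010010110101100011) mod 2 = 0+0+0+1+0+0+0+0+0+0+0+0+1+0+1+0+0+0+0+1+1+0+1+0+0+0+0+0+0+1+1 mod 2 = 0
  s[3] = (0000000111111110000000011111111)·(1011000000101010010110101100011) mod 2 = 0+0+0+0+0+0+0+0+0+0+1+0+1+0+1+0+0+0+0+0+0+0+0+0+1+1+0+0+0+1+1 mod 2 = 1
  s[4] = (0000000000000001111111111111111)·(1011000000101010010110101100011) mod 2 = 0+0+0+0+0+0+0+0+0+0+0+0+0+0+0+0+0+1+0+1+1+0+1+0+1+1+0+0+0+1+1 mod 2 = 0
Syndrome = 10010
Column i of H is the binary representation of i, so the syndrome is the binary index of the flipped bit.
Read s = 10010 with s[0] as LSB: 1·2^0 + 0·2^1 + 0·2^2 + 1·2^3 + 0·2^4 = 9.
Error is at bit position 9.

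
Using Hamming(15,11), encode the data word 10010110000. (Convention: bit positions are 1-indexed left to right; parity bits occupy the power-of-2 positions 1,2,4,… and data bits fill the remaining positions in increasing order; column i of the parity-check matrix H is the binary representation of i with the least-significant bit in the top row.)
Codeword c = d · G (mod 2), d = 10010110000:
  c[0] = d·G[:,0] = (10010110000)·(11011010101) mod 2 = 1+0+0+1+0+0+1+0+0+0+0 mod 2 = 1
  c[1] = d·G[:,1] = (10010110000)·(10110110011) mod 2 = 1+0+0+1+0+1+1+0+0+0+0 mod 2 = 0
  c[2] = d·G[:,2] = (10010110000)·(10000000000) mod 2 = 1+0+0+0+0+0+0+0+0+0+0 mod 2 = 1
  c[3] = d·G[:,3] = (10010110000)·(01110001111) mod 2 = 0+0+0+1+0+0+0+0+0+0+0 mod 2 = 1
  c[4] = d·G[:,4] = (10010110000)·(01000000000) mod 2 = 0+0+0+0+0+0+0+0+0+0+0 mod 2 = 0
  c[5] = d·G[:,5] = (10010110000)·(00100000000) mod 2 = 0+0+0+0+0+0+0+0+0+0+0 mod 2 = 0
  c[6] = d·G[:,6] = (10010110000)·(00010000000) mod 2 = 0+0+0+1+0+0+0+0+0+0+0 mod 2 = 1
  c[7] = d·G[:,7] = (10010110000)·(00001111111) mod 2 = 0+0+0+0+0+1+1+0+0+0+0 mod 2 = 0
  c[8] = d·G[:,8] = (10010110000)·(00001000000) mod 2 = 0+0+0+0+0+0+0+0+0+0+0 mod 2 = 0
  c[9] = d·G[:,9] = (10010110000)·(00000100000) mod 2 = 0+0+0+0+0+1+0+0+0+0+0 mod 2 = 1
  c[10] = d·G[:,10] = (10010110000)·(00000010000) mod 2 = 0+0+0+0+0+0+1+0+0+0+0 mod 2 = 1
  c[11] = d·G[:,11] = (10010110000)·(00000001000) mod 2 = 0+0+0+0+0+0+0+0+0+0+0 mod 2 = 0
  c[12] = d·G[:,12] = (10010110000)·(00000000100) mod 2 = 0+0+0+0+0+0+0+0+0+0+0 mod 2 = 0
  c[13] = d·G[:,13] = (10010110000)·(00000000010) mod 2 = 0+0+0+0+0+0+0+0+0+0+0 mod 2 = 0
  c[14] = d·G[:,14] = (10010110000)·(00000000001) mod 2 = 0+0+0+0+0+0+0+0+0+0+0 mod 2 = 0
Codeword = 101100100110000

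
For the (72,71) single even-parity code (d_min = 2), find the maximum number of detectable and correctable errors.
Detection only: up to d_min − 1 = 1 errors.
Correction: up to ⌊(d_min − 1)/2⌋ = ⌊1/2⌋ = 0 errors.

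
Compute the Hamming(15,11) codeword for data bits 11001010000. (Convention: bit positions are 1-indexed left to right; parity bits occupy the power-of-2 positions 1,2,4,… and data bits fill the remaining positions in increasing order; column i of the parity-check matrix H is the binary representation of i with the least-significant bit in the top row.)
Codeword c = d · G (mod 2), d = 11001010000:
  c[0] = d·G[:,0] = (11001010000)·(11011010101) mod 2 = 1+1+0+0+1+0+1+0+0+0+0 mod 2 = 0
  c[1] = d·G[:,1] = (11001010000)·(10110110011) mod 2 = 1+0+0+0+0+0+1+0+0+0+0 mod 2 = 0
  c[2] = d·G[:,2] = (11001010000)·(10000000000) mod 2 = 1+0+0+0+0+0+0+0+0+0+0 mod 2 = 1
  c[3] = d·G[:,3] = (11001010000)·(01110001111) mod 2 = 0+1+0+0+0+0+0+0+0+0+0 mod 2 = 1
  c[4] = d·G[:,4] = (11001010000)·(01000000000) mod 2 = 0+1+0+0+0+0+0+0+0+0+0 mod 2 = 1
  c[5] = d·G[:,5] = (11001010000)·(00100000000) mod 2 = 0+0+0+0+0+0+0+0+0+0+0 mod 2 = 0
  c[6] = d·G[:,6] = (11001010000)·(00010000000) mod 2 = 0+0+0+0+0+0+0+0+0+0+0 mod 2 = 0
  c[7] = d·G[:,7] = (11001010000)·(00001111111) mod 2 = 0+0+0+0+1+0+1+0+0+0+0 mod 2 = 0
  c[8] = d·G[:,8] = (11001010000)·(00001000000) mod 2 = 0+0+0+0+1+0+0+0+0+0+0 mod 2 = 1
  c[9] = d·G[:,9] = (11001010000)·(00000100000) mod 2 = 0+0+0+0+0+0+0+0+0+0+0 mod 2 = 0
  c[10] = d·G[:,10] = (11001010000)·(00000010000) mod 2 = 0+0+0+0+0+0+1+0+0+0+0 mod 2 = 1
  c[11] = d·G[:,11] = (11001010000)·(00000001000) mod 2 = 0+0+0+0+0+0+0+0+0+0+0 mod 2 = 0
  c[12] = d·G[:,12] = (11001010000)·(00000000100) mod 2 = 0+0+0+0+0+0+0+0+0+0+0 mod 2 = 0
  c[13] = d·G[:,13] = (11001010000)·(00000000010) mod 2 = 0+0+0+0+0+0+0+0+0+0+0 mod 2 = 0
  c[14] = d·G[:,14] = (11001010000)·(00000000001) mod 2 = 0+0+0+0+0+0+0+0+0+0+0 mod 2 = 0
Codeword = 001110001010000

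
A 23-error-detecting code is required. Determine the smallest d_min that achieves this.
Detecting e errors requires d_min ≥ e + 1 = 23 + 1 = 24.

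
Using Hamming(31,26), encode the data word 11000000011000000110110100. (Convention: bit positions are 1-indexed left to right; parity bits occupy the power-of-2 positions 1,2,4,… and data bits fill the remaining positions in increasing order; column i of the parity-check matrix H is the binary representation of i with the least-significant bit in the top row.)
Codeword c = d · G (mod 2), d = 11000000011000000110110100:
  c[0] = d·G[:,0] = (11000000011000000110110100)·(11011010101101010101010101) mod 2 = 1+1+0+0+0+0+0+0+0+0+1+0+0+0+0+0+0+1+0+0+0+1+0+1+0+0 mod 2 = 0
  c[1] = d·G[:,1] = (11000000011000000110110100)·(10110110011011001100110011) mod 2 = 1+0+0+0+0+0+0+0+0+1+1+0+0+0+0+0+0+1+0+0+1+1+0+0+0+0 mod 2 = 0
  c[2] = d·G[:,2] = (11000000011000000110110100)·(10000000000000000000000000) mod 2 = 1+0+0+0+0+0+0+0+0+0+0+0+0+0+0+0+0+0+0+0+0+0+0+0+0+0 mod 2 = 1
  c[3] = d·G[:,3] = (11000000011000000110110100)·(01110001111000111100001111) mod 2 = 0+1+0+0+0+0+0+0+0+1+1+0+0+0+0+0+0+1+0+0+0+0+0+1+0+0 mod 2 = 1
  c[4] = d·G[:,4] = (11000000011000000110110100)·(01000000000000000000000000) mod 2 = 0+1+0+0+0+0+0+0+0+0+0+0+0+0+0+0+0+0+0+0+0+0+0+0+0+0 mod 2 = 1
  c[5] = d·G[:,5] = (11000000011000000110110100)·(00100000000000000000000000) mod 2 = 0+0+0+0+0+0+0+0+0+0+0+0+0+0+0+0+0+0+0+0+0+0+0+0+0+0 mod 2 = 0
  c[6] = d·G[:,6] = (11000000011000000110110100)·(00010000000000000000000000) mod 2 = 0+0+0+0+0+0+0+0+0+0+0+0+0+0+0+0+0+0+0+0+0+0+0+0+0+0 mod 2 = 0
  c[7] = d·G[:,7] = (11000000011000000110110100)·(00001111111000000011111111) mod 2 = 0+0+0+0+0+0+0+0+0+1+1+0+0+0+0+0+0+0+1+0+1+1+0+1+0+0 mod 2 = 0
  c[8] = d·G[:,8] = (11000000011000000110110100)·(00001000000000000000000000) mod 2 = 0+0+0+0+0+0+0+0+0+0+0+0+0+0+0+0+0+0+0+0+0+0+0+0+0+0 mod 2 = 0
  c[9] = d·G[:,9] = (11000000011000000110110100)·(00000100000000000000000000) mod 2 = 0+0+0+0+0+0+0+0+0+0+0+0+0+0+0+0+0+0+0+0+0+0+0+0+0+0 mod 2 = 0
  c[10] = d·G[:,10] = (11000000011000000110110100)·(00000010000000000000000000) mod 2 = 0+0+0+0+0+0+0+0+0+0+0+0+0+0+0+0+0+0+0+0+0+0+0+0+0+0 mod 2 = 0
  c[11] = d·G[:,11] = (11000000011000000110110100)·(00000001000000000000000000) mod 2 = 0+0+0+0+0+0+0+0+0+0+0+0+0+0+0+0+0+0+0+0+0+0+0+0+0+0 mod 2 = 0
  c[12] = d·G[:,12] = (11000000011000000110110100)·(00000000100000000000000000) mod 2 = 0+0+0+0+0+0+0+0+0+0+0+0+0+0+0+0+0+0+0+0+0+0+0+0+0+0 mod 2 = 0
  c[13] = d·G[:,13] = (11000000011000000110110100)·(00000000010000000000000000) mod 2 = 0+0+0+0+0+0+0+0+0+1+0+0+0+0+0+0+0+0+0+0+0+0+0+0+0+0 mod 2 = 1
  c[14] = d·G[:,14] = (11000000011000000110110100)·(00000000001000000000000000) mod 2 = 0+0+0+0+0+0+0+0+0+0+1+0+0+0+0+0+0+0+0+0+0+0+0+0+0+0 mod 2 = 1
  c[15] = d·G[:,15] = (11000000011000000110110100)·(00000000000111111111111111) mod 2 = 0+0+0+0+0+0+0+0+0+0+0+0+0+0+0+0+0+1+1+0+1+1+0+1+0+0 mod 2 = 1
  c[16] = d·G[:,16] = (11000000011000000110110100)·(00000000000100000000000000) mod 2 = 0+0+0+0+0+0+0+0+0+0+0+0+0+0+0+0+0+0+0+0+0+0+0+0+0+0 mod 2 = 0
  c[17] = d·G[:,17] = (11000000011000000110110100)·(00000000000010000000000000) mod 2 = 0+0+0+0+0+0+0+0+0+0+0+0+0+0+0+0+0+0+0+0+0+0+0+0+0+0 mod 2 = 0
  c[18] = d·G[:,18] = (11000000011000000110110100)·(00000000000001000000000000) mod 2 = 0+0+0+0+0+0+0+0+0+0+0+0+0+0+0+0+0+0+0+0+0+0+0+0+0+0 mod 2 = 0
  c[19] = d·G[:,19] = (11000000011000000110110100)·(00000000000000100000000000) mod 2 = 0+0+0+0+0+0+0+0+0+0+0+0+0+0+0+0+0+0+0+0+0+0+0+0+0+0 mod 2 = 0
  c[20] = d·G[:,20] = (11000000011000000110110100)·(00000000000000010000000000) mod 2 = 0+0+0+0+0+0+0+0+0+0+0+0+0+0+0+0+0+0+0+0+0+0+0+0+0+0 mod 2 = 0
  c[21] = d·G[:,21] = (11000000011000000110110100)·(00000000000000001000000000) mod 2 = 0+0+0+0+0+0+0+0+0+0+0+0+0+0+0+0+0+0+0+0+0+0+0+0+0+0 mod 2 = 0
  c[22] = d·G[:,22] = (11000000011000000110110100)·(00000000000000000100000000) mod 2 = 0+0+0+0+0+0+0+0+0+0+0+0+0+0+0+0+0+1+0+0+0+0+0+0+0+0 mod 2 = 1
  c[23] = d·G[:,23] = (11000000011000000110110100)·(00000000000000000010000000) mod 2 = 0+0+0+0+0+0+0+0+0+0+0+0+0+0+0+0+0+0+1+0+0+0+0+0+0+0 mod 2 = 1
  c[24] = d·G[:,24] = (11000000011000000110110100)·(00000000000000000001000000) mod 2 = 0+0+0+0+0+0+0+0+0+0+0+0+0+0+0+0+0+0+0+0+0+0+0+0+0+0 mod 2 = 0
  c[25] = d·G[:,25] = (11000000011000000110110100)·(00000000000000000000100000) mod 2 = 0+0+0+0+0+0+0+0+0+0+0+0+0+0+0+0+0+0+0+0+1+0+0+0+0+0 mod 2 = 1
  c[26] = d·G[:,26] = (11000000011000000110110100)·(00000000000000000000010000) mod 2 = 0+0+0+0+0+0+0+0+0+0+0+0+0+0+0+0+0+0+0+0+0+1+0+0+0+0 mod 2 = 1
  c[27] = d·G[:,27] = (11000000011000000110110100)·(00000000000000000000001000) mod 2 = 0+0+0+0+0+0+0+0+0+0+0+0+0+0+0+0+0+0+0+0+0+0+0+0+0+0 mod 2 = 0
  c[28] = d·G[:,28] = (11000000011000000110110100)·(00000000000000000000000100) mod 2 = 0+0+0+0+0+0+0+0+0+0+0+0+0+0+0+0+0+0+0+0+0+0+0+1+0+0 mod 2 = 1
  c[29] = d·G[:,29] = (11000000011000000110110100)·(00000000000000000000000010) mod 2 = 0+0+0+0+0+0+0+0+0+0+0+0+0+0+0+0+0+0+0+0+0+0+0+0+0+0 mod 2 = 0
  c[30] = d·G[:,30] = (11000000011000000110110100)·(00000000000000000000000001) mod 2 = 0+0+0+0+0+0+0+0+0+0+0+0+0+0+0+0+0+0+0+0+0+0+0+0+0+0 mod 2 = 0
Codeword = 0011100000000111000000110110100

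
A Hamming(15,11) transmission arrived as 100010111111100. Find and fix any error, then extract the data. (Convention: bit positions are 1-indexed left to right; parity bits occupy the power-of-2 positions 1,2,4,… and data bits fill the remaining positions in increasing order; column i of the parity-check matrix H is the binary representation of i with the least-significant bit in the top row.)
Syndrome s = H · r^T (mod 2), r = 100010111111100:
  s[0] = (101010101010101)·(100010111111100) mod 2 = 1+0+0+0+1+0+1+0+1+0+1+0+1+0+0 mod 2 = 0
  s[1] = (011001100110011)·(100010111111100) mod 2 = 0+0+0+0+0+0+1+0+0+1+1+0+0+0+0 mod 2 = 1
  s[2] = (000111100001111)·(100010111111100) mod 2 = 0+0+0+0+1+0+1+0+0+0+0+1+1+0+0 mod 2 = 0
  s[3] = (000000011111111)·(100010111111100) mod 2 = 0+0+0+0+0+0+0+1+1+1+1+1+1+0+0 mod 2 = 0
Syndrome = 0100
Column 2 of H equals this syndrome → error at bit 2 (1-indexed).
Flip bit 2: 100010111111100 → 110010111111100
Extract data bits at positions {3,5,6,7,9,10,11,12,13,14,15}: 01011111100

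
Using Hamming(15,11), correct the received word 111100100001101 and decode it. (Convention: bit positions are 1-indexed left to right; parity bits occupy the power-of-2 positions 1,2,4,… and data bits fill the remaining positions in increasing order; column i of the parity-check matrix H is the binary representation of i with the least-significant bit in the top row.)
Syndrome s = H · r^T (mod 2), r = 111100100001101:
  s[0] = (101010101010101)·(111100100001101) mod 2 = 1+0+1+0+0+0+1+0+0+0+0+0+1+0+1 mod 2 = 1
  s[1] = (011001100110011)·(111100100001101) mod 2 = 0+1+1+0+0+0+1+0+0+0+0+0+0+0+1 mod 2 = 0
  s[2] = (000111100001111)·(111100100001101) mod 2 = 0+0+0+1+0+0+1+0+0+0+0+1+1+0+1 mod 2 = 1
  s[3] = (000000011111111)·(111100100001101) mod 2 = 0+0+0+0+0+0+0+0+0+0+0+1+1+0+1 mod 2 = 1
Syndrome = 1011
Column 13 of H equals this syndrome → error at bit 13 (1-indexed).
Flip bit 13: 111100100001101 → 111100100001001
Extract data bits at positions {3,5,6,7,9,10,11,12,13,14,15}: 10010001001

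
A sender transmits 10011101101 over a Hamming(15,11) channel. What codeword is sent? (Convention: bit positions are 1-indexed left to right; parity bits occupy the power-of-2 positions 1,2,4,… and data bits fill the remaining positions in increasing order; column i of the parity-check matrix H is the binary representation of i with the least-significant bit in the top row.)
Codeword c = d · G (mod 2), d = 10011101101:
  c[0] = d·G[:,0] = (10011101101)·(11011010101) mod 2 = 1+0+0+1+1+0+0+0+1+0+1 mod 2 = 1
  c[1] = d·G[:,1] = (10011101101)·(10110110011) mod 2 = 1+0+0+1+0+1+0+0+0+0+1 mod 2 = 0
  c[2] = d·G[:,2] = (10011101101)·(10000000000) mod 2 = 1+0+0+0+0+0+0+0+0+0+0 mod 2 = 1
  c[3] = d·G[:,3] = (10011101101)·(01110001111) mod 2 = 0+0+0+1+0+0+0+1+1+0+1 mod 2 = 0
  c[4] = d·G[:,4] = (10011101101)·(01000000000) mod 2 = 0+0+0+0+0+0+0+0+0+0+0 mod 2 = 0
  c[5] = d·G[:,5] = (10011101101)·(00100000000) mod 2 = 0+0+0+0+0+0+0+0+0+0+0 mod 2 = 0
  c[6] = d·G[:,6] = (10011101101)·(00010000000) mod 2 = 0+0+0+1+0+0+0+0+0+0+0 mod 2 = 1
  c[7] = d·G[:,7] = (10011101101)·(00001111111) mod 2 = 0+0+0+0+1+1+0+1+1+0+1 mod 2 = 1
  c[8] = d·G[:,8] = (10011101101)·(00001000000) mod 2 = 0+0+0+0+1+0+0+0+0+0+0 mod 2 = 1
  c[9] = d·G[:,9] = (10011101101)·(00000100000) mod 2 = 0+0+0+0+0+1+0+0+0+0+0 mod 2 = 1
  c[10] = d·G[:,10] = (10011101101)·(00000010000) mod 2 = 0+0+0+0+0+0+0+0+0+0+0 mod 2 = 0
  c[11] = d·G[:,11] = (10011101101)·(00000001000) mod 2 = 0+0+0+0+0+0+0+1+0+0+0 mod 2 = 1
  c[12] = d·G[:,12] = (10011101101)·(00000000100) mod 2 = 0+0+0+0+0+0+0+0+1+0+0 mod 2 = 1
  c[13] = d·G[:,13] = (10011101101)·(00000000010) mod 2 = 0+0+0+0+0+0+0+0+0+0+0 mod 2 = 0
  c[14] = d·G[:,14] = (10011101101)·(00000000001) mod 2 = 0+0+0+0+0+0+0+0+0+0+1 mod 2 = 1
Codeword = 101000111101101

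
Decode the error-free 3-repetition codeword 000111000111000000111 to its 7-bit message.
Split into 3-bit blocks: 000 111 000 111 000 000 111
Data = 0101001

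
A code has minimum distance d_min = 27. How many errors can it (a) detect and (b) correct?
(a) Detection requires d_min ≥ e+1, so e ≤ d_min − 1 = 26.
(b) Correction requires d_min ≥ 2t+1, so t ≤ ⌊(d_min − 1)/2⌋ = ⌊26/2⌋ = 13.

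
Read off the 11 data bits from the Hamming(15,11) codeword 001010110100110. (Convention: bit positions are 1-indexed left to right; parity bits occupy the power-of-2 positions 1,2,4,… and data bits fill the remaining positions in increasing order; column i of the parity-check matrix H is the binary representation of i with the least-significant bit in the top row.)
Parity bits occupy power-of-2 positions; data bits are at positions {3,5,6,7,9,10,11,12,13,14,15} (1-indexed).
Extract: c[3]=1 c[5]=1 c[6]=0 c[7]=1 c[9]=0 c[10]=1 c[11]=0 c[12]=0 c[13]=1 c[14]=1 c[15]=0
Data = 11010100110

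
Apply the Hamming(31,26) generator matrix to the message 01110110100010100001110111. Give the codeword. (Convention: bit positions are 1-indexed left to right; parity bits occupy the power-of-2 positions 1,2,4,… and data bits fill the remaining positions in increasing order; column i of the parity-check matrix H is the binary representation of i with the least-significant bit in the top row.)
Codeword c = d · G (mod 2), d = 01110110100010100001110111:
  c[0] = d·G[:,0] = (01110110100010100001110111)·(11011010101101010101010101) mod 2 = 0+1+0+1+0+0+1+0+1+0+0+0+0+0+0+0+0+0+0+1+0+1+0+1+0+1 mod 2 = 0
  c[1] = d·G[:,1] = (01110110100010100001110111)·(10110110011011001100110011) mod 2 = 0+0+1+1+0+1+1+0+0+0+0+0+1+0+0+0+0+0+0+0+1+1+0+0+1+1 mod 2 = 1
  c[2] = d·G[:,2] = (01110110100010100001110111)·(10000000000000000000000000) mod 2 = 0+0+0+0+0+0+0+0+0+0+0+0+0+0+0+0+0+0+0+0+0+0+0+0+0+0 mod 2 = 0
  c[3] = d·G[:,3] = (01110110100010100001110111)·(01110001111000111100001111) mod 2 = 0+1+1+1+0+0+0+0+1+0+0+0+0+0+1+0+0+0+0+0+0+0+0+1+1+1 mod 2 = 0
  c[4] = d·G[:,4] = (01110110100010100001110111)·(01000000000000000000000000) mod 2 = 0+1+0+0+0+0+0+0+0+0+0+0+0+0+0+0+0+0+0+0+0+0+0+0+0+0 mod 2 = 1
  c[5] = d·G[:,5] = (01110110100010100001110111)·(00100000000000000000000000) mod 2 = 0+0+1+0+0+0+0+0+0+0+0+0+0+0+0+0+0+0+0+0+0+0+0+0+0+0 mod 2 = 1
  c[6] = d·G[:,6] = (01110110100010100001110111)·(00010000000000000000000000) mod 2 = 0+0+0+1+0+0+0+0+0+0+0+0+0+0+0+0+0+0+0+0+0+0+0+0+0+0 mod 2 = 1
  c[7] = d·G[:,7] = (01110110100010100001110111)·(00001111111000000011111111) mod 2 = 0+0+0+0+0+1+1+0+1+0+0+0+0+0+0+0+0+0+0+1+1+1+0+1+1+1 mod 2 = 1
  c[8] = d·G[:,8] = (01110110100010100001110111)·(00001000000000000000000000) mod 2 = 0+0+0+0+0+0+0+0+0+0+0+0+0+0+0+0+0+0+0+0+0+0+0+0+0+0 mod 2 = 0
  c[9] = d·G[:,9] = (01110110100010100001110111)·(00000100000000000000000000) mod 2 = 0+0+0+0+0+1+0+0+0+0+0+0+0+0+0+0+0+0+0+0+0+0+0+0+0+0 mod 2 = 1
  c[10] = d·G[:,10] = (01110110100010100001110111)·(00000010000000000000000000) mod 2 = 0+0+0+0+0+0+1+0+0+0+0+0+0+0+0+0+0+0+0+0+0+0+0+0+0+0 mod 2 = 1
  c[11] = d·G[:,11] = (01110110100010100001110111)·(00000001000000000000000000) mod 2 = 0+0+0+0+0+0+0+0+0+0+0+0+0+0+0+0+0+0+0+0+0+0+0+0+0+0 mod 2 = 0
  c[12] = d·G[:,12] = (01110110100010100001110111)·(00000000100000000000000000) mod 2 = 0+0+0+0+0+0+0+0+1+0+0+0+0+0+0+0+0+0+0+0+0+0+0+0+0+0 mod 2 = 1
  c[13] = d·G[:,13] = (01110110100010100001110111)·(00000000010000000000000000) mod 2 = 0+0+0+0+0+0+0+0+0+0+0+0+0+0+0+0+0+0+0+0+0+0+0+0+0+0 mod 2 = 0
  c[14] = d·G[:,14] = (01110110100010100001110111)·(00000000001000000000000000) mod 2 = 0+0+0+0+0+0+0+0+0+0+0+0+0+0+0+0+0+0+0+0+0+0+0+0+0+0 mod 2 = 0
  c[15] = d·G[:,15] = (01110110100010100001110111)·(00000000000111111111111111) mod 2 = 0+0+0+0+0+0+0+0+0+0+0+0+1+0+1+0+0+0+0+1+1+1+0+1+1+1 mod 2 = 0
  c[16] = d·G[:,16] = (01110110100010100001110111)·(00000000000100000000000000) mod 2 = 0+0+0+0+0+0+0+0+0+0+0+0+0+0+0+0+0+0+0+0+0+0+0+0+0+0 mod 2 = 0
  c[17] = d·G[:,17] = (01110110100010100001110111)·(00000000000010000000000000) mod 2 = 0+0+0+0+0+0+0+0+0+0+0+0+1+0+0+0+0+0+0+0+0+0+0+0+0+0 mod 2 = 1
  c[18] = d·G[:,18] = (01110110100010100001110111)·(00000000000001000000000000) mod 2 = 0+0+0+0+0+0+0+0+0+0+0+0+0+0+0+0+0+0+0+0+0+0+0+0+0+0 mod 2 = 0
  c[19] = d·G[:,19] = (01110110100010100001110111)·(00000000000000100000000000) mod 2 = 0+0+0+0+0+0+0+0+0+0+0+0+0+0+1+0+0+0+0+0+0+0+0+0+0+0 mod 2 = 1
  c[20] = d·G[:,20] = (01110110100010100001110111)·(00000000000000010000000000) mod 2 = 0+0+0+0+0+0+0+0+0+0+0+0+0+0+0+0+0+0+0+0+0+0+0+0+0+0 mod 2 = 0
  c[21] = d·G[:,21] = (01110110100010100001110111)·(00000000000000001000000000) mod 2 = 0+0+0+0+0+0+0+0+0+0+0+0+0+0+0+0+0+0+0+0+0+0+0+0+0+0 mod 2 = 0
  c[22] = d·G[:,22] = (01110110100010100001110111)·(00000000000000000100000000) mod 2 = 0+0+0+0+0+0+0+0+0+0+0+0+0+0+0+0+0+0+0+0+0+0+0+0+0+0 mod 2 = 0
  c[23] = d·G[:,23] = (01110110100010100001110111)·(00000000000000000010000000) mod 2 = 0+0+0+0+0+0+0+0+0+0+0+0+0+0+0+0+0+0+0+0+0+0+0+0+0+0 mod 2 = 0
  c[24] = d·G[:,24] = (01110110100010100001110111)·(00000000000000000001000000) mod 2 = 0+0+0+0+0+0+0+0+0+0+0+0+0+0+0+0+0+0+0+1+0+0+0+0+0+0 mod 2 = 1
  c[25] = d·G[:,25] = (01110110100010100001110111)·(00000000000000000000100000) mod 2 = 0+0+0+0+0+0+0+0+0+0+0+0+0+0+0+0+0+0+0+0+1+0+0+0+0+0 mod 2 = 1
  c[26] = d·G[:,26] = (01110110100010100001110111)·(00000000000000000000010000) mod 2 = 0+0+0+0+0+0+0+0+0+0+0+0+0+0+0+0+0+0+0+0+0+1+0+0+0+0 mod 2 = 1
  c[27] = d·G[:,27] = (01110110100010100001110111)·(00000000000000000000001000) mod 2 = 0+0+0+0+0+0+0+0+0+0+0+0+0+0+0+0+0+0+0+0+0+0+0+0+0+0 mod 2 = 0
  c[28] = d·G[:,28] = (01110110100010100001110111)·(00000000000000000000000100) mod 2 = 0+0+0+0+0+0+0+0+0+0+0+0+0+0+0+0+0+0+0+0+0+0+0+1+0+0 mod 2 = 1
  c[29] = d·G[:,29] = (01110110100010100001110111)·(00000000000000000000000010) mod 2 = 0+0+0+0+0+0+0+0+0+0+0+0+0+0+0+0+0+0+0+0+0+0+0+0+1+0 mod 2 = 1
  c[30] = d·G[:,30] = (01110110100010100001110111)·(00000000000000000000000001) mod 2 = 0+0+0+0+0+0+0+0+0+0+0+0+0+0+0+0+0+0+0+0+0+0+0+0+0+1 mod 2 = 1
Codeword = 0100111101101000010100001110111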